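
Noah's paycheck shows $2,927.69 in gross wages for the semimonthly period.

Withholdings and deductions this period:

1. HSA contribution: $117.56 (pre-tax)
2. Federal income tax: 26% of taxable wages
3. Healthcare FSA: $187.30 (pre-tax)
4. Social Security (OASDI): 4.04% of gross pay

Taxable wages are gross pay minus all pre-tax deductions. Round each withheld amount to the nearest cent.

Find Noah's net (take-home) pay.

$1,822.61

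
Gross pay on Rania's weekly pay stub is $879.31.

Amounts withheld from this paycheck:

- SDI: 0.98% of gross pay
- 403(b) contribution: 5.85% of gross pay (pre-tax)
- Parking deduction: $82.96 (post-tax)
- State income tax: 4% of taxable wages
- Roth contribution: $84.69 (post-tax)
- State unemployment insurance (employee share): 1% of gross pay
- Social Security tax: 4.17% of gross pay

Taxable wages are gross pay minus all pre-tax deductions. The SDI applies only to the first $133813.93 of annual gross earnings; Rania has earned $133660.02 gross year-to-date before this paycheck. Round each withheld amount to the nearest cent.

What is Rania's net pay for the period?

$580.14

403(b) contribution: $879.31 × 0.0585 = $51.44
Taxable wages = $879.31 − $51.44 = $827.87
State income tax: $827.87 × 0.04 = $33.11
SDI: only $133813.93 − $133660.02 = $153.91 of this check is subject → $153.91 × 0.0098 = $1.51
State unemployment insurance (employee share): $879.31 × 0.01 = $8.79
Social Security tax: $879.31 × 0.0417 = $36.67
Roth contribution: $84.69
Parking deduction: $82.96
Total deductions = $51.44 + $33.11 + $1.51 + $8.79 + $36.67 + $84.69 + $82.96 = $299.17
Net pay = $879.31 − $299.17 = $580.14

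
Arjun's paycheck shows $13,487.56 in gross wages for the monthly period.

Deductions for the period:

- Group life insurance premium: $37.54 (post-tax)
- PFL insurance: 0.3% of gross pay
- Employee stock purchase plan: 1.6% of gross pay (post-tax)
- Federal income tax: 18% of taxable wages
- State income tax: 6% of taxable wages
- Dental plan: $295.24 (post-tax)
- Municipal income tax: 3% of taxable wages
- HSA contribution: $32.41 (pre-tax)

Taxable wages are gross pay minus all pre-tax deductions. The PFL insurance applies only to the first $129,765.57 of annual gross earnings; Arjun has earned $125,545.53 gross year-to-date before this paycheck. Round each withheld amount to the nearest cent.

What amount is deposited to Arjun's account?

$9,261.02

HSA contribution: $32.41
Taxable wages = $13,487.56 − $32.41 = $13,455.15
Federal income tax: $13,455.15 × 0.18 = $2,421.93
Municipal income tax: $13,455.15 × 0.03 = $403.65
State income tax: $13,455.15 × 0.06 = $807.31
PFL insurance: only $129,765.57 − $125,545.53 = $4,220.04 of this check is subject → $4,220.04 × 0.003 = $12.66
Dental plan: $295.24
Group life insurance premium: $37.54
Employee stock purchase plan: $13,487.56 × 0.016 = $215.80
Total deductions = $32.41 + $2,421.93 + $403.65 + $807.31 + $12.66 + $295.24 + $37.54 + $215.80 = $4,226.54
Net pay = $13,487.56 − $4,226.54 = $9,261.02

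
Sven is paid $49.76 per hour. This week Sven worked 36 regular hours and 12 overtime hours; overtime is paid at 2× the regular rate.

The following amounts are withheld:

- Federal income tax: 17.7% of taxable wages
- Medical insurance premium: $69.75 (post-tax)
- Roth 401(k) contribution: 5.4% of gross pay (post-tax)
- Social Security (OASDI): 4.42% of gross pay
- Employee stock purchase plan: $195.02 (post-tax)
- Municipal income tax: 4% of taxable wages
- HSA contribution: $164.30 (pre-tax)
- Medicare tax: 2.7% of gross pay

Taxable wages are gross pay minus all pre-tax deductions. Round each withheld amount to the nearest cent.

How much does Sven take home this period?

Regular pay: 36 × $49.76 = $1791.36
Overtime pay: 12 × $49.76 × 2 = $1194.24
Gross pay = $1791.36 + $1194.24 = $2985.60
HSA contribution: $164.30
Taxable wages = $2985.60 − $164.30 = $2821.30
Federal income tax: $2821.30 × 0.177 = $499.37
Municipal income tax: $2821.30 × 0.04 = $112.85
Social Security (OASDI): $2985.60 × 0.0442 = $131.96
Medicare tax: $2985.60 × 0.027 = $80.61
Roth 401(k) contribution: $2985.60 × 0.054 = $161.22
Employee stock purchase plan: $195.02
Medical insurance premium: $69.75
Total deductions = $164.30 + $499.37 + $112.85 + $131.96 + $80.61 + $161.22 + $195.02 + $69.75 = $1415.08
Net pay = $2985.60 − $1415.08 = $1570.52

$1570.52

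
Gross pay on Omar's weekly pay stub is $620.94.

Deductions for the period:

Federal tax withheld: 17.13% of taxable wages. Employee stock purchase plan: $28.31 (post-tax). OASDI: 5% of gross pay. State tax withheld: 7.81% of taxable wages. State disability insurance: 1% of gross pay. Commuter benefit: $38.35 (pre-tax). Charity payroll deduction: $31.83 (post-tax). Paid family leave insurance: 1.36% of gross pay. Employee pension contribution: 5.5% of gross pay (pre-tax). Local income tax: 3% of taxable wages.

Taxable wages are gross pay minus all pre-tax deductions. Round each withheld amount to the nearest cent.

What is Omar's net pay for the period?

Employee pension contribution: $620.94 × 0.055 = $34.15
Commuter benefit: $38.35
Pre-tax total = $34.15 + $38.35 = $72.50
Taxable wages = $620.94 − $72.50 = $548.44
Local income tax: $548.44 × 0.03 = $16.45
State tax withheld: $548.44 × 0.0781 = $42.83
Federal tax withheld: $548.44 × 0.1713 = $93.95
Paid family leave insurance: $620.94 × 0.0136 = $8.44
State disability insurance: $620.94 × 0.01 = $6.21
OASDI: $620.94 × 0.05 = $31.05
Charity payroll deduction: $31.83
Employee stock purchase plan: $28.31
Total deductions = $34.15 + $38.35 + $16.45 + $42.83 + $93.95 + $8.44 + $6.21 + $31.05 + $31.83 + $28.31 = $331.57
Net pay = $620.94 − $331.57 = $289.37

$289.37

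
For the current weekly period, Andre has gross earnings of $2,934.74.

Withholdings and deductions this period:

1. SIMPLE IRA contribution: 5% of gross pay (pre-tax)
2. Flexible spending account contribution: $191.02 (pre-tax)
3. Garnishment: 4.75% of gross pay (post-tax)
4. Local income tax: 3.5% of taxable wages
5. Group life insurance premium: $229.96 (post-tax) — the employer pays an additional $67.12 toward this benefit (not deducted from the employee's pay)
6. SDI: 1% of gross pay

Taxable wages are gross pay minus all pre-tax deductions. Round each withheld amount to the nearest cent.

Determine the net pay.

$2,107.38

Flexible spending account contribution: $191.02
SIMPLE IRA contribution: $2,934.74 × 0.05 = $146.74
Pre-tax total = $191.02 + $146.74 = $337.76
Taxable wages = $2,934.74 − $337.76 = $2,596.98
Local income tax: $2,596.98 × 0.035 = $90.89
SDI: $2,934.74 × 0.01 = $29.35
Garnishment: $2,934.74 × 0.0475 = $139.40
Group life insurance premium: $229.96
(Employer's $67.12 toward group life insurance premium is not withheld from the employee.)
Total deductions = $191.02 + $146.74 + $90.89 + $29.35 + $139.40 + $229.96 = $827.36
Net pay = $2,934.74 − $827.36 = $2,107.38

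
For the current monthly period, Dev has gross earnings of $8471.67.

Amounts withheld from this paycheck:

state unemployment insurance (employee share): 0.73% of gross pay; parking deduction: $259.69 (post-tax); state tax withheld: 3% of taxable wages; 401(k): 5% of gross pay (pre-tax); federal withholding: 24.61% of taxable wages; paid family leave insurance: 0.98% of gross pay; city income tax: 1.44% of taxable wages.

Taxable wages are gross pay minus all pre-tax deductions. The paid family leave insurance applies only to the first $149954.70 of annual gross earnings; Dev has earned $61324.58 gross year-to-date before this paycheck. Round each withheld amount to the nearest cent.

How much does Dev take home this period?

$5305.58

401(k): $8471.67 × 0.05 = $423.58
Taxable wages = $8471.67 − $423.58 = $8048.09
State tax withheld: $8048.09 × 0.03 = $241.44
City income tax: $8048.09 × 0.0144 = $115.89
Federal withholding: $8048.09 × 0.2461 = $1980.63
State unemployment insurance (employee share): $8471.67 × 0.0073 = $61.84
Paid family leave insurance: cap not yet reached, full $8471.67 is subject → $8471.67 × 0.0098 = $83.02
Parking deduction: $259.69
Total deductions = $423.58 + $241.44 + $115.89 + $1980.63 + $61.84 + $83.02 + $259.69 = $3166.09
Net pay = $8471.67 − $3166.09 = $5305.58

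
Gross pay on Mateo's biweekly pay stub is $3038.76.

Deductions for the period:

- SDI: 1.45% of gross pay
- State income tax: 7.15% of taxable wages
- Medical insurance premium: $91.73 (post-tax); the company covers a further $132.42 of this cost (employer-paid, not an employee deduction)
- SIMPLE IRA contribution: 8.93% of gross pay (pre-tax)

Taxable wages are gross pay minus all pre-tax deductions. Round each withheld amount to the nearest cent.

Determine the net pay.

$2433.74

SIMPLE IRA contribution: $3038.76 × 0.0893 = $271.36
Taxable wages = $3038.76 − $271.36 = $2767.40
State income tax: $2767.40 × 0.0715 = $197.87
SDI: $3038.76 × 0.0145 = $44.06
Medical insurance premium: $91.73
(Employer's $132.42 toward medical insurance premium is not withheld from the employee.)
Total deductions = $271.36 + $197.87 + $44.06 + $91.73 = $605.02
Net pay = $3038.76 − $605.02 = $2433.74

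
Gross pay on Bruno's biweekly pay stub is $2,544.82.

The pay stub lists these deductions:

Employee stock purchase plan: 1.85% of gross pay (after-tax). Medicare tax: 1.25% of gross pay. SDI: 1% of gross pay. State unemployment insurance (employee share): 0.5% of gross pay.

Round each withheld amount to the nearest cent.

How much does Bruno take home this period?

$2,427.76

State unemployment insurance (employee share): $2,544.82 × 0.005 = $12.72
SDI: $2,544.82 × 0.01 = $25.45
Medicare tax: $2,544.82 × 0.0125 = $31.81
Employee stock purchase plan: $2,544.82 × 0.0185 = $47.08
Total deductions = $12.72 + $25.45 + $31.81 + $47.08 = $117.06
Net pay = $2,544.82 − $117.06 = $2,427.76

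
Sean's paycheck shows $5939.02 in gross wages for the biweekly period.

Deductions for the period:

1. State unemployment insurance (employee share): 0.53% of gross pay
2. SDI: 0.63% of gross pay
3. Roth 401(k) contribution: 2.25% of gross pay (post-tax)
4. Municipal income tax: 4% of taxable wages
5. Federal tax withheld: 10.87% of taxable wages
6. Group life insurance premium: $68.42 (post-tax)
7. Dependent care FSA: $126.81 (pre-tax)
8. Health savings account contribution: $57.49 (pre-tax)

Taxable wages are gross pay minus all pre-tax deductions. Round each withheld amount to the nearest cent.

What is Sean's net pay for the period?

Health savings account contribution: $57.49
Dependent care FSA: $126.81
Pre-tax total = $57.49 + $126.81 = $184.30
Taxable wages = $5939.02 − $184.30 = $5754.72
Federal tax withheld: $5754.72 × 0.1087 = $625.54
Municipal income tax: $5754.72 × 0.04 = $230.19
SDI: $5939.02 × 0.0063 = $37.42
State unemployment insurance (employee share): $5939.02 × 0.0053 = $31.48
Roth 401(k) contribution: $5939.02 × 0.0225 = $133.63
Group life insurance premium: $68.42
Total deductions = $57.49 + $126.81 + $625.54 + $230.19 + $37.42 + $31.48 + $133.63 + $68.42 = $1310.98
Net pay = $5939.02 − $1310.98 = $4628.04

$4628.04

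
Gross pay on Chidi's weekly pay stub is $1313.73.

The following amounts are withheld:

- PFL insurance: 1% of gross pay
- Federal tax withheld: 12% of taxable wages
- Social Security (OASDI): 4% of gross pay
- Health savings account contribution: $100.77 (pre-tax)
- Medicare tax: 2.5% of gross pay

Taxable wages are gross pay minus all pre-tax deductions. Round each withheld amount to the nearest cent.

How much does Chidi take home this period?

Health savings account contribution: $100.77
Taxable wages = $1313.73 − $100.77 = $1212.96
Federal tax withheld: $1212.96 × 0.12 = $145.56
PFL insurance: $1313.73 × 0.01 = $13.14
Medicare tax: $1313.73 × 0.025 = $32.84
Social Security (OASDI): $1313.73 × 0.04 = $52.55
Total deductions = $100.77 + $145.56 + $13.14 + $32.84 + $52.55 = $344.86
Net pay = $1313.73 − $344.86 = $968.87

$968.87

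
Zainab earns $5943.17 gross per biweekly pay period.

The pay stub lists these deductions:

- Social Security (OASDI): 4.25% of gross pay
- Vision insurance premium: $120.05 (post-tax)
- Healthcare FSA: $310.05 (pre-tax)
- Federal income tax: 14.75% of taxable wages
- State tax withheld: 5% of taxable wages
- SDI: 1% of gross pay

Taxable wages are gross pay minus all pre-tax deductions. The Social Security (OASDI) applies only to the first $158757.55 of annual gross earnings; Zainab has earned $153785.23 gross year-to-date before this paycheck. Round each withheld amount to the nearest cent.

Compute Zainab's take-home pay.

Healthcare FSA: $310.05
Taxable wages = $5943.17 − $310.05 = $5633.12
Federal income tax: $5633.12 × 0.1475 = $830.89
State tax withheld: $5633.12 × 0.05 = $281.66
SDI: $5943.17 × 0.01 = $59.43
Social Security (OASDI): only $158757.55 − $153785.23 = $4972.32 of this check is subject → $4972.32 × 0.0425 = $211.32
Vision insurance premium: $120.05
Total deductions = $310.05 + $830.89 + $281.66 + $59.43 + $211.32 + $120.05 = $1813.40
Net pay = $5943.17 − $1813.40 = $4129.77

$4129.77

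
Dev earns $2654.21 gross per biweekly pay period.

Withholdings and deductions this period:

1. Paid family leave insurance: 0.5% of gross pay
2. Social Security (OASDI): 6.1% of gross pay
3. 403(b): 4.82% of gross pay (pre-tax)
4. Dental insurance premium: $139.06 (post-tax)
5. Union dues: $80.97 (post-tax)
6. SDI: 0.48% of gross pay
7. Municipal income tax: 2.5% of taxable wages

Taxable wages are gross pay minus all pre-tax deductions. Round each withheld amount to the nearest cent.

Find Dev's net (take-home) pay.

$2055.17

403(b): $2654.21 × 0.0482 = $127.93
Taxable wages = $2654.21 − $127.93 = $2526.28
Municipal income tax: $2526.28 × 0.025 = $63.16
Paid family leave insurance: $2654.21 × 0.005 = $13.27
Social Security (OASDI): $2654.21 × 0.061 = $161.91
SDI: $2654.21 × 0.0048 = $12.74
Union dues: $80.97
Dental insurance premium: $139.06
Total deductions = $127.93 + $63.16 + $13.27 + $161.91 + $12.74 + $80.97 + $139.06 = $599.04
Net pay = $2654.21 − $599.04 = $2055.17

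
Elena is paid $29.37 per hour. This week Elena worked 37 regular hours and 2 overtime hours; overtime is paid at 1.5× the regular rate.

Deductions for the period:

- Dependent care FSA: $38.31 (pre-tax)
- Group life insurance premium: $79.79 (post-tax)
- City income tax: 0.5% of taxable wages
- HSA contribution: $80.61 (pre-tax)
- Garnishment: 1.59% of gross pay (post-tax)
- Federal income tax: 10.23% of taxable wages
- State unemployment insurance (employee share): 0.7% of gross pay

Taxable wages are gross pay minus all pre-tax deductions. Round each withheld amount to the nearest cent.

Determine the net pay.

Regular pay: 37 × $29.37 = $1,086.69
Overtime pay: 2 × $29.37 × 1.5 = $88.11
Gross pay = $1,086.69 + $88.11 = $1,174.80
HSA contribution: $80.61
Dependent care FSA: $38.31
Pre-tax total = $80.61 + $38.31 = $118.92
Taxable wages = $1,174.80 − $118.92 = $1,055.88
City income tax: $1,055.88 × 0.005 = $5.28
Federal income tax: $1,055.88 × 0.1023 = $108.02
State unemployment insurance (employee share): $1,174.80 × 0.007 = $8.22
Garnishment: $1,174.80 × 0.0159 = $18.68
Group life insurance premium: $79.79
Total deductions = $80.61 + $38.31 + $5.28 + $108.02 + $8.22 + $18.68 + $79.79 = $338.91
Net pay = $1,174.80 − $338.91 = $835.89

$835.89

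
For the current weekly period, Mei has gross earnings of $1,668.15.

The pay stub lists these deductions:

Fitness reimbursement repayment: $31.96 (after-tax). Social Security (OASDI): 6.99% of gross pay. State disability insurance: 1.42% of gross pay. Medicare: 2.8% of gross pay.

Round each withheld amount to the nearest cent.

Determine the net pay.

$1,449.19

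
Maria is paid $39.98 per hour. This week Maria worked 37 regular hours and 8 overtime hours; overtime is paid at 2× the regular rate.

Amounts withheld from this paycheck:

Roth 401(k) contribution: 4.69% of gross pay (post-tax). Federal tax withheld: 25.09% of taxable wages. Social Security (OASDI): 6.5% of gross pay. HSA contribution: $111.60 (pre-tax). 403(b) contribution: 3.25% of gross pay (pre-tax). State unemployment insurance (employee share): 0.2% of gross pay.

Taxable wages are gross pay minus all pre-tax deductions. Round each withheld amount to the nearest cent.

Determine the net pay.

Regular pay: 37 × $39.98 = $1479.26
Overtime pay: 8 × $39.98 × 2 = $639.68
Gross pay = $1479.26 + $639.68 = $2118.94
HSA contribution: $111.60
403(b) contribution: $2118.94 × 0.0325 = $68.87
Pre-tax total = $111.60 + $68.87 = $180.47
Taxable wages = $2118.94 − $180.47 = $1938.47
Federal tax withheld: $1938.47 × 0.2509 = $486.36
Social Security (OASDI): $2118.94 × 0.065 = $137.73
State unemployment insurance (employee share): $2118.94 × 0.002 = $4.24
Roth 401(k) contribution: $2118.94 × 0.0469 = $99.38
Total deductions = $111.60 + $68.87 + $486.36 + $137.73 + $4.24 + $99.38 = $908.18
Net pay = $2118.94 − $908.18 = $1210.76

$1210.76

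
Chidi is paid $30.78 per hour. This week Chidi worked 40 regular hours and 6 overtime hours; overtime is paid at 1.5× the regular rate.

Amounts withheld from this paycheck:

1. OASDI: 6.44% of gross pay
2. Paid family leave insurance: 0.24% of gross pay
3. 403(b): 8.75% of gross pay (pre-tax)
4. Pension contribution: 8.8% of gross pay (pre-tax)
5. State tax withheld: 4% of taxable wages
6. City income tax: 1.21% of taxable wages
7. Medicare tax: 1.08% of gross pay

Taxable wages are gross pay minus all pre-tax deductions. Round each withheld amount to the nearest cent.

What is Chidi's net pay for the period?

Regular pay: 40 × $30.78 = $1,231.20
Overtime pay: 6 × $30.78 × 1.5 = $277.02
Gross pay = $1,231.20 + $277.02 = $1,508.22
Pension contribution: $1,508.22 × 0.088 = $132.72
403(b): $1,508.22 × 0.0875 = $131.97
Pre-tax total = $132.72 + $131.97 = $264.69
Taxable wages = $1,508.22 − $264.69 = $1,243.53
State tax withheld: $1,243.53 × 0.04 = $49.74
City income tax: $1,243.53 × 0.0121 = $15.05
Paid family leave insurance: $1,508.22 × 0.0024 = $3.62
Medicare tax: $1,508.22 × 0.0108 = $16.29
OASDI: $1,508.22 × 0.0644 = $97.13
Total deductions = $132.72 + $131.97 + $49.74 + $15.05 + $3.62 + $16.29 + $97.13 = $446.52
Net pay = $1,508.22 − $446.52 = $1,061.70

$1,061.70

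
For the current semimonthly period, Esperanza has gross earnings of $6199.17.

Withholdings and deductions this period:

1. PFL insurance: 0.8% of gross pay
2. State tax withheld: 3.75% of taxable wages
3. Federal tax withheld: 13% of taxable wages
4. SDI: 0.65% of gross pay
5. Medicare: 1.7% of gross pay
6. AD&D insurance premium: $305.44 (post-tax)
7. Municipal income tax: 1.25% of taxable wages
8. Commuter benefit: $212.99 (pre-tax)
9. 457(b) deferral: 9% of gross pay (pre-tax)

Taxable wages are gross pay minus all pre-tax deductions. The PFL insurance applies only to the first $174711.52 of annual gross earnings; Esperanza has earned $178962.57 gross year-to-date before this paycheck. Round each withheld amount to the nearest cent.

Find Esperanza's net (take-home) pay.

$4000.05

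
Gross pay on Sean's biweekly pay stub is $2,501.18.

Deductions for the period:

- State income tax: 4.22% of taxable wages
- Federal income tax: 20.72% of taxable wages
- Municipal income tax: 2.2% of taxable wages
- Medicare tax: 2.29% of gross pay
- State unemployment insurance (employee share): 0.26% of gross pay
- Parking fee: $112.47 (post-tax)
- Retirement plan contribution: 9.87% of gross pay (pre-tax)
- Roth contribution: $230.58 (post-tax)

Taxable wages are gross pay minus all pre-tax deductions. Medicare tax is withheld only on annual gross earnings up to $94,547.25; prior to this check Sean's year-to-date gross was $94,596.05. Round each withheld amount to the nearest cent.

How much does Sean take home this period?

$1,292.95

Retirement plan contribution: $2,501.18 × 0.0987 = $246.87
Taxable wages = $2,501.18 − $246.87 = $2,254.31
Municipal income tax: $2,254.31 × 0.022 = $49.59
Federal income tax: $2,254.31 × 0.2072 = $467.09
State income tax: $2,254.31 × 0.0422 = $95.13
Medicare tax: annual cap $94,547.25 already reached (YTD $94,596.05), so $0.00
State unemployment insurance (employee share): $2,501.18 × 0.0026 = $6.50
Parking fee: $112.47
Roth contribution: $230.58
Total deductions = $246.87 + $49.59 + $467.09 + $95.13 + $0.00 + $6.50 + $112.47 + $230.58 = $1,208.23
Net pay = $2,501.18 − $1,208.23 = $1,292.95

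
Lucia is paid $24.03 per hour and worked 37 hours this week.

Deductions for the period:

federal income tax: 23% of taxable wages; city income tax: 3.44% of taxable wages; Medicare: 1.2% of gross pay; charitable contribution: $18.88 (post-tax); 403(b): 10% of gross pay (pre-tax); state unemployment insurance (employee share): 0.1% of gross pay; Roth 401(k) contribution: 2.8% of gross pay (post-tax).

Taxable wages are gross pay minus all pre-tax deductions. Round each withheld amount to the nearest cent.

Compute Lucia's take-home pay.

Gross pay: 37 × $24.03 = $889.11
403(b): $889.11 × 0.1 = $88.91
Taxable wages = $889.11 − $88.91 = $800.20
Federal income tax: $800.20 × 0.23 = $184.05
City income tax: $800.20 × 0.0344 = $27.53
Medicare: $889.11 × 0.012 = $10.67
State unemployment insurance (employee share): $889.11 × 0.001 = $0.89
Roth 401(k) contribution: $889.11 × 0.028 = $24.90
Charitable contribution: $18.88
Total deductions = $88.91 + $184.05 + $27.53 + $10.67 + $0.89 + $24.90 + $18.88 = $355.83
Net pay = $889.11 − $355.83 = $533.28

$533.28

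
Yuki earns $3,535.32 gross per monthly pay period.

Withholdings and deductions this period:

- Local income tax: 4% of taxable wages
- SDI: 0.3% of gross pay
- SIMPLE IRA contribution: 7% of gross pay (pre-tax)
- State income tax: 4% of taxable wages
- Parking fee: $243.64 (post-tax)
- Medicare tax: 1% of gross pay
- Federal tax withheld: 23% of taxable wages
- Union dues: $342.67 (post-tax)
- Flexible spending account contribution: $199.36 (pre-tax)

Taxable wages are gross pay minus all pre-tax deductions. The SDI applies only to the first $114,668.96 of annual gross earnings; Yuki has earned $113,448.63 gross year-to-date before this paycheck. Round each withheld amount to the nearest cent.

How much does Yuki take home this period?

$1,505.74

Flexible spending account contribution: $199.36
SIMPLE IRA contribution: $3,535.32 × 0.07 = $247.47
Pre-tax total = $199.36 + $247.47 = $446.83
Taxable wages = $3,535.32 − $446.83 = $3,088.49
Federal tax withheld: $3,088.49 × 0.23 = $710.35
Local income tax: $3,088.49 × 0.04 = $123.54
State income tax: $3,088.49 × 0.04 = $123.54
SDI: only $114,668.96 − $113,448.63 = $1,220.33 of this check is subject → $1,220.33 × 0.003 = $3.66
Medicare tax: $3,535.32 × 0.01 = $35.35
Union dues: $342.67
Parking fee: $243.64
Total deductions = $199.36 + $247.47 + $710.35 + $123.54 + $123.54 + $3.66 + $35.35 + $342.67 + $243.64 = $2,029.58
Net pay = $3,535.32 − $2,029.58 = $1,505.74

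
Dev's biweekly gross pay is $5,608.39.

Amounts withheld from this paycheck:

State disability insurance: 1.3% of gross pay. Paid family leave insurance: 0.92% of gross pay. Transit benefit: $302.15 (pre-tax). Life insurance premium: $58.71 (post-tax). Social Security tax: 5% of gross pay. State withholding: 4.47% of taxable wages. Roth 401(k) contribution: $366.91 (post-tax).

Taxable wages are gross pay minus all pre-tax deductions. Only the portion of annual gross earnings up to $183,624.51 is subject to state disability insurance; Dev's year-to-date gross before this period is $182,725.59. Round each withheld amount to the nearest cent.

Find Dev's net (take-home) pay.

$4,299.72

Transit benefit: $302.15
Taxable wages = $5,608.39 − $302.15 = $5,306.24
State withholding: $5,306.24 × 0.0447 = $237.19
State disability insurance: only $183,624.51 − $182,725.59 = $898.92 of this check is subject → $898.92 × 0.013 = $11.69
Paid family leave insurance: $5,608.39 × 0.0092 = $51.60
Social Security tax: $5,608.39 × 0.05 = $280.42
Roth 401(k) contribution: $366.91
Life insurance premium: $58.71
Total deductions = $302.15 + $237.19 + $11.69 + $51.60 + $280.42 + $366.91 + $58.71 = $1,308.67
Net pay = $5,608.39 − $1,308.67 = $4,299.72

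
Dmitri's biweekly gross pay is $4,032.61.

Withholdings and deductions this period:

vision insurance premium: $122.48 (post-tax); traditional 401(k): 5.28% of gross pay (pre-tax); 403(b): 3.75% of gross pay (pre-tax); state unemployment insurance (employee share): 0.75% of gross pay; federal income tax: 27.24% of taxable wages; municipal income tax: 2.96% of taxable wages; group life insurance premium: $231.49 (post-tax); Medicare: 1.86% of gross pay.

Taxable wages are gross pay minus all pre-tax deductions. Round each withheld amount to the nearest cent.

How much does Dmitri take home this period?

$2,101.37

Traditional 401(k): $4,032.61 × 0.0528 = $212.92
403(b): $4,032.61 × 0.0375 = $151.22
Pre-tax total = $212.92 + $151.22 = $364.14
Taxable wages = $4,032.61 − $364.14 = $3,668.47
Municipal income tax: $3,668.47 × 0.0296 = $108.59
Federal income tax: $3,668.47 × 0.2724 = $999.29
Medicare: $4,032.61 × 0.0186 = $75.01
State unemployment insurance (employee share): $4,032.61 × 0.0075 = $30.24
Vision insurance premium: $122.48
Group life insurance premium: $231.49
Total deductions = $212.92 + $151.22 + $108.59 + $999.29 + $75.01 + $30.24 + $122.48 + $231.49 = $1,931.24
Net pay = $4,032.61 − $1,931.24 = $2,101.37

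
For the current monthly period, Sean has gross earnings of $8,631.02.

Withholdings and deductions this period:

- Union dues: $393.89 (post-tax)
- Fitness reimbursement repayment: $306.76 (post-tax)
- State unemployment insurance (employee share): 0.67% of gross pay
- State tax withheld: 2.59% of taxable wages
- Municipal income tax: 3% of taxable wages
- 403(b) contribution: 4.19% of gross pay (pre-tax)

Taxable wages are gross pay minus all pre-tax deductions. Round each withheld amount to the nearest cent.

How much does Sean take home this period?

$7,048.64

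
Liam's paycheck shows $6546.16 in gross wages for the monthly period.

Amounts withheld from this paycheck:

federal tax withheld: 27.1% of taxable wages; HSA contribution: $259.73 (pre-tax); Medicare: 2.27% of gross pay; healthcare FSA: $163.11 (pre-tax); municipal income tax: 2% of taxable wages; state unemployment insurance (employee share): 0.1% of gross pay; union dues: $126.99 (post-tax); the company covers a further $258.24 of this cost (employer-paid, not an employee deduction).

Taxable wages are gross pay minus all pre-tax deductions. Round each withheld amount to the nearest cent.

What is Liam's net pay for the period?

HSA contribution: $259.73
Healthcare FSA: $163.11
Pre-tax total = $259.73 + $163.11 = $422.84
Taxable wages = $6546.16 − $422.84 = $6123.32
Federal tax withheld: $6123.32 × 0.271 = $1659.42
Municipal income tax: $6123.32 × 0.02 = $122.47
State unemployment insurance (employee share): $6546.16 × 0.001 = $6.55
Medicare: $6546.16 × 0.0227 = $148.60
Union dues: $126.99
(Employer's $258.24 toward union dues is not withheld from the employee.)
Total deductions = $259.73 + $163.11 + $1659.42 + $122.47 + $6.55 + $148.60 + $126.99 = $2486.87
Net pay = $6546.16 − $2486.87 = $4059.29

$4059.29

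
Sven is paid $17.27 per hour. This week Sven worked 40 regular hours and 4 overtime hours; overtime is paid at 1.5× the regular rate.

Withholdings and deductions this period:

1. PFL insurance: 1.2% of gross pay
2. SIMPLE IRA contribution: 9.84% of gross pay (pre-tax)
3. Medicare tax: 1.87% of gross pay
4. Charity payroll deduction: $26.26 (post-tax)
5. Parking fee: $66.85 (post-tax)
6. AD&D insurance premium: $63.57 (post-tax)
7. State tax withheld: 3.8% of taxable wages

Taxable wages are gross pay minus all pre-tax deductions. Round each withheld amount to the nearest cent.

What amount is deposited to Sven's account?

Regular pay: 40 × $17.27 = $690.80
Overtime pay: 4 × $17.27 × 1.5 = $103.62
Gross pay = $690.80 + $103.62 = $794.42
SIMPLE IRA contribution: $794.42 × 0.0984 = $78.17
Taxable wages = $794.42 − $78.17 = $716.25
State tax withheld: $716.25 × 0.038 = $27.22
Medicare tax: $794.42 × 0.0187 = $14.86
PFL insurance: $794.42 × 0.012 = $9.53
Charity payroll deduction: $26.26
Parking fee: $66.85
AD&D insurance premium: $63.57
Total deductions = $78.17 + $27.22 + $14.86 + $9.53 + $26.26 + $66.85 + $63.57 = $286.46
Net pay = $794.42 − $286.46 = $507.96

$507.96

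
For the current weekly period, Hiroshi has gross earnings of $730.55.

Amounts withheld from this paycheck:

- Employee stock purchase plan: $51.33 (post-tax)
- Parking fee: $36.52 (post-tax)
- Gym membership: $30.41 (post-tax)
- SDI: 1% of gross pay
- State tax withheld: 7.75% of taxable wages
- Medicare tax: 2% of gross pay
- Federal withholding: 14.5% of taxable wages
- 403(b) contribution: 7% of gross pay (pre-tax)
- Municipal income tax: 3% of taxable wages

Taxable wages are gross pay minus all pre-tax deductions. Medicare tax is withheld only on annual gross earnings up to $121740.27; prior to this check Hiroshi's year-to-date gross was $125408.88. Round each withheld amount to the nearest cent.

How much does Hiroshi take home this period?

$382.30

403(b) contribution: $730.55 × 0.07 = $51.14
Taxable wages = $730.55 − $51.14 = $679.41
Municipal income tax: $679.41 × 0.03 = $20.38
Federal withholding: $679.41 × 0.145 = $98.51
State tax withheld: $679.41 × 0.0775 = $52.65
Medicare tax: annual cap $121740.27 already reached (YTD $125408.88), so $0.00
SDI: $730.55 × 0.01 = $7.31
Parking fee: $36.52
Employee stock purchase plan: $51.33
Gym membership: $30.41
Total deductions = $51.14 + $20.38 + $98.51 + $52.65 + $0.00 + $7.31 + $36.52 + $51.33 + $30.41 = $348.25
Net pay = $730.55 − $348.25 = $382.30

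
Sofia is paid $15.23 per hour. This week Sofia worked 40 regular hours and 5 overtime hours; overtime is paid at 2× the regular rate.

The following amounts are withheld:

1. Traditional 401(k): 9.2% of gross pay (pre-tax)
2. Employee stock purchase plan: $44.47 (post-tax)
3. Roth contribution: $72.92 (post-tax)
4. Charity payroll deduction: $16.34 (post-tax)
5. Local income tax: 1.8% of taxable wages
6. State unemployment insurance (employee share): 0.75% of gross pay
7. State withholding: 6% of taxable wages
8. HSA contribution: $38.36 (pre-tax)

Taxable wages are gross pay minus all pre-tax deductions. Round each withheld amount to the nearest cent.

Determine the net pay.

Regular pay: 40 × $15.23 = $609.20
Overtime pay: 5 × $15.23 × 2 = $152.30
Gross pay = $609.20 + $152.30 = $761.50
HSA contribution: $38.36
Traditional 401(k): $761.50 × 0.092 = $70.06
Pre-tax total = $38.36 + $70.06 = $108.42
Taxable wages = $761.50 − $108.42 = $653.08
Local income tax: $653.08 × 0.018 = $11.76
State withholding: $653.08 × 0.06 = $39.18
State unemployment insurance (employee share): $761.50 × 0.0075 = $5.71
Charity payroll deduction: $16.34
Roth contribution: $72.92
Employee stock purchase plan: $44.47
Total deductions = $38.36 + $70.06 + $11.76 + $39.18 + $5.71 + $16.34 + $72.92 + $44.47 = $298.80
Net pay = $761.50 − $298.80 = $462.70

$462.70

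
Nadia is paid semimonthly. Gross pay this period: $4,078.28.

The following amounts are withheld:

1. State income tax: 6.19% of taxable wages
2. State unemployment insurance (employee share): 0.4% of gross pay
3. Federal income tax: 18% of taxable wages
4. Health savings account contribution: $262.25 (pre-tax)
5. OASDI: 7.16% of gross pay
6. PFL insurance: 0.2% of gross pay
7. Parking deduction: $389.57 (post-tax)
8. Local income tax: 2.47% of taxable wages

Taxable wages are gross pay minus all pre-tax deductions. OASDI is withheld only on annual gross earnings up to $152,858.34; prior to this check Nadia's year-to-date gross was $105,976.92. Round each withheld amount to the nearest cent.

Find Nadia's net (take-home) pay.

$2,092.63

Health savings account contribution: $262.25
Taxable wages = $4,078.28 − $262.25 = $3,816.03
State income tax: $3,816.03 × 0.0619 = $236.21
Local income tax: $3,816.03 × 0.0247 = $94.26
Federal income tax: $3,816.03 × 0.18 = $686.89
State unemployment insurance (employee share): $4,078.28 × 0.004 = $16.31
PFL insurance: $4,078.28 × 0.002 = $8.16
OASDI: cap not yet reached, full $4,078.28 is subject → $4,078.28 × 0.0716 = $292.00
Parking deduction: $389.57
Total deductions = $262.25 + $236.21 + $94.26 + $686.89 + $16.31 + $8.16 + $292.00 + $389.57 = $1,985.65
Net pay = $4,078.28 − $1,985.65 = $2,092.63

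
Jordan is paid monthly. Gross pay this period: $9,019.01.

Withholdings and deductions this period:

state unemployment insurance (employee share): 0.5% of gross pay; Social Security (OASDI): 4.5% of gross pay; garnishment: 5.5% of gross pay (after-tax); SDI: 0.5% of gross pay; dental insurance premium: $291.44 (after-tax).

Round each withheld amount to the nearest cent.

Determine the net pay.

SDI: $9,019.01 × 0.005 = $45.10
Social Security (OASDI): $9,019.01 × 0.045 = $405.86
State unemployment insurance (employee share): $9,019.01 × 0.005 = $45.10
Garnishment: $9,019.01 × 0.055 = $496.05
Dental insurance premium: $291.44
Total deductions = $45.10 + $405.86 + $45.10 + $496.05 + $291.44 = $1,283.55
Net pay = $9,019.01 − $1,283.55 = $7,735.46

$7,735.46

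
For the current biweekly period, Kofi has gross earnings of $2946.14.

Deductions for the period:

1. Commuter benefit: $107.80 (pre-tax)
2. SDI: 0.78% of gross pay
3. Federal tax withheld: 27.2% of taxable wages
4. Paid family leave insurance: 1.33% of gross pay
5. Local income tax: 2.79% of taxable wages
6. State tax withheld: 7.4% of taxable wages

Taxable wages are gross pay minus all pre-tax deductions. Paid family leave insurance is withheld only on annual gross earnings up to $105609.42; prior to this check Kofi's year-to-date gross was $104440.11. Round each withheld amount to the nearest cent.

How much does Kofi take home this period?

$1738.55

Commuter benefit: $107.80
Taxable wages = $2946.14 − $107.80 = $2838.34
Federal tax withheld: $2838.34 × 0.272 = $772.03
Local income tax: $2838.34 × 0.0279 = $79.19
State tax withheld: $2838.34 × 0.074 = $210.04
SDI: $2946.14 × 0.0078 = $22.98
Paid family leave insurance: only $105609.42 − $104440.11 = $1169.31 of this check is subject → $1169.31 × 0.0133 = $15.55
Total deductions = $107.80 + $772.03 + $79.19 + $210.04 + $22.98 + $15.55 = $1207.59
Net pay = $2946.14 − $1207.59 = $1738.55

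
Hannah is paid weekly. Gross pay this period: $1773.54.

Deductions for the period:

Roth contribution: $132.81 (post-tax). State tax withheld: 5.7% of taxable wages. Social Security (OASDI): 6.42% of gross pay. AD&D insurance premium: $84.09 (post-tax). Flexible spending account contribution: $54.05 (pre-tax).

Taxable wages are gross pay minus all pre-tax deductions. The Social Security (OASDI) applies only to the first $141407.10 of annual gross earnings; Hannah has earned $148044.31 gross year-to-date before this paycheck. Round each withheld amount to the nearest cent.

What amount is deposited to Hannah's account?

Flexible spending account contribution: $54.05
Taxable wages = $1773.54 − $54.05 = $1719.49
State tax withheld: $1719.49 × 0.057 = $98.01
Social Security (OASDI): annual cap $141407.10 already reached (YTD $148044.31), so $0.00
Roth contribution: $132.81
AD&D insurance premium: $84.09
Total deductions = $54.05 + $98.01 + $0.00 + $132.81 + $84.09 = $368.96
Net pay = $1773.54 − $368.96 = $1404.58

$1404.58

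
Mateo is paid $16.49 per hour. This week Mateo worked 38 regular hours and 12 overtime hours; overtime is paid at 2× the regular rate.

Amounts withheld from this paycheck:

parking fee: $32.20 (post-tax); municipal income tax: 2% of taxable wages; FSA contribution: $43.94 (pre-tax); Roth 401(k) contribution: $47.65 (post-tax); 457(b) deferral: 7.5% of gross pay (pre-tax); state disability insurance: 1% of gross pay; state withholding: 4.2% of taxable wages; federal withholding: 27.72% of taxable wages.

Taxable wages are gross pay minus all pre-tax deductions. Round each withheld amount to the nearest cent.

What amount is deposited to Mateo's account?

$505.81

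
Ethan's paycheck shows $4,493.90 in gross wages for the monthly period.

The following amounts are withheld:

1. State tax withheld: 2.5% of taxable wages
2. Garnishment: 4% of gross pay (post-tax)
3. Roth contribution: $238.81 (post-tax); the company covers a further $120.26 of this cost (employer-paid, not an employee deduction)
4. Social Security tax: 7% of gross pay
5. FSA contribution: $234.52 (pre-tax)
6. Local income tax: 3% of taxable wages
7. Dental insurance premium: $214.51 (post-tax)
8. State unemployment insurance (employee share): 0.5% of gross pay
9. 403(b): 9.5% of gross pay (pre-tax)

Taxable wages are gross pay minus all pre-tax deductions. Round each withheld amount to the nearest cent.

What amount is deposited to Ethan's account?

$2,651.56

403(b): $4,493.90 × 0.095 = $426.92
FSA contribution: $234.52
Pre-tax total = $426.92 + $234.52 = $661.44
Taxable wages = $4,493.90 − $661.44 = $3,832.46
State tax withheld: $3,832.46 × 0.025 = $95.81
Local income tax: $3,832.46 × 0.03 = $114.97
State unemployment insurance (employee share): $4,493.90 × 0.005 = $22.47
Social Security tax: $4,493.90 × 0.07 = $314.57
Roth contribution: $238.81
Garnishment: $4,493.90 × 0.04 = $179.76
Dental insurance premium: $214.51
(Employer's $120.26 toward Roth contribution is not withheld from the employee.)
Total deductions = $426.92 + $234.52 + $95.81 + $114.97 + $22.47 + $314.57 + $238.81 + $179.76 + $214.51 = $1,842.34
Net pay = $4,493.90 − $1,842.34 = $2,651.56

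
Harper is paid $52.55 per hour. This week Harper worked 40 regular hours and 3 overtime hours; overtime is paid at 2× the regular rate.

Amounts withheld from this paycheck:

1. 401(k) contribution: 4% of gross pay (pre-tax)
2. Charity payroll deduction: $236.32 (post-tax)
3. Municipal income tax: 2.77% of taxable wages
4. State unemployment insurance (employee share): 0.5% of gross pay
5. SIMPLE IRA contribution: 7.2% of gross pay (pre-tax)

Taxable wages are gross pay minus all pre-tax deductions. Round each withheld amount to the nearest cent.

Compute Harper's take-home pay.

$1838.69

Regular pay: 40 × $52.55 = $2102.00
Overtime pay: 3 × $52.55 × 2 = $315.30
Gross pay = $2102.00 + $315.30 = $2417.30
401(k) contribution: $2417.30 × 0.04 = $96.69
SIMPLE IRA contribution: $2417.30 × 0.072 = $174.05
Pre-tax total = $96.69 + $174.05 = $270.74
Taxable wages = $2417.30 − $270.74 = $2146.56
Municipal income tax: $2146.56 × 0.0277 = $59.46
State unemployment insurance (employee share): $2417.30 × 0.005 = $12.09
Charity payroll deduction: $236.32
Total deductions = $96.69 + $174.05 + $59.46 + $12.09 + $236.32 = $578.61
Net pay = $2417.30 − $578.61 = $1838.69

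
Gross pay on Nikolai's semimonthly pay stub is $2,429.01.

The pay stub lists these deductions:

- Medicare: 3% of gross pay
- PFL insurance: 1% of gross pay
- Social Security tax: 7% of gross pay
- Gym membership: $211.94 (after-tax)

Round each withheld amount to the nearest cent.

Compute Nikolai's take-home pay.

$1,949.88

Social Security tax: $2,429.01 × 0.07 = $170.03
PFL insurance: $2,429.01 × 0.01 = $24.29
Medicare: $2,429.01 × 0.03 = $72.87
Gym membership: $211.94
Total deductions = $170.03 + $24.29 + $72.87 + $211.94 = $479.13
Net pay = $2,429.01 − $479.13 = $1,949.88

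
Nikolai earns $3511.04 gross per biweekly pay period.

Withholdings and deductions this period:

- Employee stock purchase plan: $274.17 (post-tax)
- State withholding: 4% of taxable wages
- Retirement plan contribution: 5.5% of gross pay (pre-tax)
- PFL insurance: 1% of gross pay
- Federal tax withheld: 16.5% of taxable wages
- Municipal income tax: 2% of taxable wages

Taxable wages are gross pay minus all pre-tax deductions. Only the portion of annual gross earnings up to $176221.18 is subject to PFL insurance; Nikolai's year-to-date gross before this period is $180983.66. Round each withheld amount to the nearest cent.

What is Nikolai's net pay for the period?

$2297.22

Retirement plan contribution: $3511.04 × 0.055 = $193.11
Taxable wages = $3511.04 − $193.11 = $3317.93
State withholding: $3317.93 × 0.04 = $132.72
Municipal income tax: $3317.93 × 0.02 = $66.36
Federal tax withheld: $3317.93 × 0.165 = $547.46
PFL insurance: annual cap $176221.18 already reached (YTD $180983.66), so $0.00
Employee stock purchase plan: $274.17
Total deductions = $193.11 + $132.72 + $66.36 + $547.46 + $0.00 + $274.17 = $1213.82
Net pay = $3511.04 − $1213.82 = $2297.22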